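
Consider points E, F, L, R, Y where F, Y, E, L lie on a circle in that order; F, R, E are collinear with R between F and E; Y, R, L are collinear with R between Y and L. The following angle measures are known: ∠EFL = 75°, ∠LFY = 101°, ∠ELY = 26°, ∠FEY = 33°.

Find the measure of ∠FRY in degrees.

1. ∠EYL = 75°  [same arc EL]
2. ∠ERY = 72°  [△YRE]
3. ∠FRY = 108°  [linear pair at R on FE]

∠FRY = 108°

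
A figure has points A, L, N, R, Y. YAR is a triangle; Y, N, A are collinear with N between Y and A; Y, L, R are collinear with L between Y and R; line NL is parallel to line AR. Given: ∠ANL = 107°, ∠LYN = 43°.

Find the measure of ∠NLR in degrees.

∠NLR = 116°

1. ∠LNY = 73°  [linear pair at N on YA]
2. ∠NLY = 64°  [△YNL]
3. ∠NLR = 116°  [linear pair at L on YR]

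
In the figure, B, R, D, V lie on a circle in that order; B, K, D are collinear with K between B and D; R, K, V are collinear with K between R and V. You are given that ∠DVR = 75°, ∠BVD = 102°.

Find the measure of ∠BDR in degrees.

1. ∠DBR = 75°  [same arc RD]
2. ∠BRD = 78°  [cyclic BRDV, opposite ∠R+∠V]
3. ∠BDR = 27°  [△BRD]

∠BDR = 27°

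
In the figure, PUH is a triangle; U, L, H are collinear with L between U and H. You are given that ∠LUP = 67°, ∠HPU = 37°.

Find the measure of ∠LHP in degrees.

1. ∠HUP = 67°  [L on ray UH]
2. ∠PHU = 76°  [△PUH]
3. ∠LHP = 76°  [L on ray HU]

∠LHP = 76°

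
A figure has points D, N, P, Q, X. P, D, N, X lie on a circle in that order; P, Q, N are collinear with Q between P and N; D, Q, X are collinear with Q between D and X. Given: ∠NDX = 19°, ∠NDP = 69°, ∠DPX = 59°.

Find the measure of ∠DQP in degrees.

∠DQP = 90°

1. ∠NPX = 19°  [same arc NX]
2. ∠NXP = 111°  [cyclic PDNX, opposite ∠D+∠X]
3. ∠DNX = 121°  [cyclic PDNX, opposite ∠P+∠N]
4. ∠PNX = 50°  [△PNX]
5. ∠DXN = 40°  [△DNX]
6. ∠PDX = 50°  [same arc PX]
7. ∠DPN = 40°  [same arc DN]
8. ∠DQP = 90°  [△PQD]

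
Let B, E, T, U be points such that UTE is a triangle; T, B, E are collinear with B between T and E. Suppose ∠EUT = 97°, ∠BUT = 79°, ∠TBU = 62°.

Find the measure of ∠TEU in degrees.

∠TEU = 44°

1. ∠BTU = 39°  [△UTB]
2. ∠ETU = 39°  [B on ray TE]
3. ∠TEU = 44°  [△UTE]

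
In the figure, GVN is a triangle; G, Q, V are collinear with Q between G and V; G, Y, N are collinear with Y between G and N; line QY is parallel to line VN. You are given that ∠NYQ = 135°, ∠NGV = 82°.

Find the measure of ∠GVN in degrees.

∠GVN = 53°

1. ∠GYQ = 45°  [linear pair at Y on GN]
2. ∠QGY = 82°  [Q on GV, Y on GN]
3. ∠GQY = 53°  [△GQY]
4. ∠GVN = 53°  [QY∥VN, corresponding at Q]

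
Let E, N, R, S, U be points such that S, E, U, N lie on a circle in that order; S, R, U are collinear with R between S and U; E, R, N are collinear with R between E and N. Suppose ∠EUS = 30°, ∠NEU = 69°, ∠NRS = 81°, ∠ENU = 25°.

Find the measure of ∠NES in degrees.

1. ∠ERU = 81°  [△ERU]
2. ∠ESU = 25°  [same arc EU]
3. ∠ERS = 99°  [linear pair at R on SU]
4. ∠NES = 56°  [△SRE]

∠NES = 56°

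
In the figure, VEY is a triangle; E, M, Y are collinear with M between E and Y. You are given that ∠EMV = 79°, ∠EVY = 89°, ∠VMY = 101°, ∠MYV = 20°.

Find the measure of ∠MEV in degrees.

1. ∠EYV = 20°  [M on ray YE]
2. ∠VEY = 71°  [△VEY]
3. ∠MEV = 71°  [M on ray EY]

∠MEV = 71°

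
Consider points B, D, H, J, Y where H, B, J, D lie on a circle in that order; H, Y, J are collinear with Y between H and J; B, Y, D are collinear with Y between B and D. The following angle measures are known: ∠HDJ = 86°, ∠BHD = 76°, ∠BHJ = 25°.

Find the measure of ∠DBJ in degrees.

1. ∠BJD = 104°  [cyclic HBJD, opposite ∠H+∠J]
2. ∠BDJ = 25°  [same arc BJ]
3. ∠DBJ = 51°  [△BJD]

∠DBJ = 51°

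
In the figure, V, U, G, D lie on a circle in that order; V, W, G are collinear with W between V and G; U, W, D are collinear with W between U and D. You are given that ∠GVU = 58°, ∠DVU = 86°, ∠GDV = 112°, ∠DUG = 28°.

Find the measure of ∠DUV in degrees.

∠DUV = 40°

1. ∠DVG = 28°  [same arc GD]
2. ∠DGV = 40°  [△VGD]
3. ∠DUV = 40°  [same arc VD]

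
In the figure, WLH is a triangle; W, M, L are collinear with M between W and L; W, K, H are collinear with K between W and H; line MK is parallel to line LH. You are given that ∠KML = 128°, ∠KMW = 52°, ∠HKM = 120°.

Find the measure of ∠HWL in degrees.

1. ∠MKW = 60°  [linear pair at K on WH]
2. ∠KWM = 68°  [△WMK]
3. ∠HWL = 68°  [M on WL, K on WH]

∠HWL = 68°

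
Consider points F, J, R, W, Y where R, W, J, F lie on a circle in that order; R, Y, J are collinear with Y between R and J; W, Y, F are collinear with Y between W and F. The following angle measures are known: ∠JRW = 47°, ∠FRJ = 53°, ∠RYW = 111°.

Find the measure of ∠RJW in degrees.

1. ∠FWJ = 53°  [same arc JF]
2. ∠JYW = 69°  [linear pair at Y on RJ]
3. ∠RJW = 58°  [△WYJ]

∠RJW = 58°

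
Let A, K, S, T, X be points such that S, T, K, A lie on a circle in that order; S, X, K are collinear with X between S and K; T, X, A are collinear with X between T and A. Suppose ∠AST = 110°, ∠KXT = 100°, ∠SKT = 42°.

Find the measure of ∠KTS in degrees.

1. ∠AKT = 70°  [cyclic STKA, opposite ∠S+∠K]
2. ∠ATK = 38°  [△TXK]
3. ∠KAT = 72°  [△TKA]
4. ∠KST = 72°  [same arc TK]
5. ∠KTS = 66°  [△STK]

∠KTS = 66°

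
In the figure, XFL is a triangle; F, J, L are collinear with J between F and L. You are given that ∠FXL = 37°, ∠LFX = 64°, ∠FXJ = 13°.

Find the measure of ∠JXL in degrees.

1. ∠FLX = 79°  [△XFL]
2. ∠JFX = 64°  [J on ray FL]
3. ∠FJX = 103°  [△XFJ]
4. ∠JLX = 79°  [J on ray LF]
5. ∠LJX = 77°  [linear pair at J on FL]
6. ∠JXL = 24°  [△XJL]

∠JXL = 24°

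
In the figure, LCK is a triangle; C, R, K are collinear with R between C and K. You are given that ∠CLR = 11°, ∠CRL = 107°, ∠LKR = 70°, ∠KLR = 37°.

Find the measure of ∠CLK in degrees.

1. ∠LCR = 62°  [△LCR]
2. ∠CKL = 70°  [R on ray KC]
3. ∠KCL = 62°  [R on ray CK]
4. ∠CLK = 48°  [△LCK]

∠CLK = 48°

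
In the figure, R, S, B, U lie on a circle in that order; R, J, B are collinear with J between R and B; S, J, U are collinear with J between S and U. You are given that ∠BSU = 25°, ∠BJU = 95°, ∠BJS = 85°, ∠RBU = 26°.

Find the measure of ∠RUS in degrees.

∠RUS = 70°

1. ∠BRU = 25°  [same arc BU]
2. ∠RJU = 85°  [linear pair at J on RB]
3. ∠RUS = 70°  [△RJU]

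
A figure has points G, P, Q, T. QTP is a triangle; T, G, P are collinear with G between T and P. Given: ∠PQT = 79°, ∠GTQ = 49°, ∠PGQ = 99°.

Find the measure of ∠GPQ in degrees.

∠GPQ = 52°

1. ∠PTQ = 49°  [G on ray TP]
2. ∠QPT = 52°  [△QTP]
3. ∠GPQ = 52°  [G on ray PT]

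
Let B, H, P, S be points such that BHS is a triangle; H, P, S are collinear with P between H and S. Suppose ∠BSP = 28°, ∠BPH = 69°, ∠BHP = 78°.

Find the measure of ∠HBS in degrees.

1. ∠BSH = 28°  [P on ray SH]
2. ∠BHS = 78°  [P on ray HS]
3. ∠HBS = 74°  [△BHS]

∠HBS = 74°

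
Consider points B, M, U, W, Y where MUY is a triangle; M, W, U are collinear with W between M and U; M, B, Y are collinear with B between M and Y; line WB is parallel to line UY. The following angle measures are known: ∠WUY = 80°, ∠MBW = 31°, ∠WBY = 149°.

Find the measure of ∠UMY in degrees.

1. ∠MUY = 80°  [W on ray UM]
2. ∠MYU = 31°  [WB∥UY, corresponding at B]
3. ∠UMY = 69°  [△MUY]

∠UMY = 69°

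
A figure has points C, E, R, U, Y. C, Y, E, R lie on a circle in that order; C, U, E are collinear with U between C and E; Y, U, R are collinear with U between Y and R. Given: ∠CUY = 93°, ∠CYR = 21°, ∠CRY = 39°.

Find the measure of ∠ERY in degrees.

1. ∠EUR = 93°  [vertical angles at U]
2. ∠CER = 21°  [same arc CR]
3. ∠ERY = 66°  [△EUR]

∠ERY = 66°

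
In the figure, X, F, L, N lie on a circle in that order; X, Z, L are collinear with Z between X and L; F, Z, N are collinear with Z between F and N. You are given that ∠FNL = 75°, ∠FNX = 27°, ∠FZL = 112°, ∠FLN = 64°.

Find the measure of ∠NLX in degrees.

1. ∠FXL = 75°  [same arc FL]
2. ∠FZX = 68°  [linear pair at Z on XL]
3. ∠NFX = 37°  [△XZF]
4. ∠NLX = 37°  [same arc XN]

∠NLX = 37°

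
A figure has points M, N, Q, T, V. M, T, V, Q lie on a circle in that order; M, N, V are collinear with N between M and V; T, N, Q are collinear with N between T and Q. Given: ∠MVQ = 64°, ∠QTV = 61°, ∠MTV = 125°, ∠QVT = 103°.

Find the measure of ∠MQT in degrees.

1. ∠MTQ = 64°  [same arc MQ]
2. ∠QMT = 77°  [cyclic MTVQ, opposite ∠M+∠V]
3. ∠MQT = 39°  [△MTQ]

∠MQT = 39°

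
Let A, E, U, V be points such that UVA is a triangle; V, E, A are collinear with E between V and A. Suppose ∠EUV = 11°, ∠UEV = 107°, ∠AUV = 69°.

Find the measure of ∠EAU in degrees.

∠EAU = 49°

1. ∠EVU = 62°  [△UVE]
2. ∠AVU = 62°  [E on ray VA]
3. ∠UAV = 49°  [△UVA]
4. ∠EAU = 49°  [E on ray AV]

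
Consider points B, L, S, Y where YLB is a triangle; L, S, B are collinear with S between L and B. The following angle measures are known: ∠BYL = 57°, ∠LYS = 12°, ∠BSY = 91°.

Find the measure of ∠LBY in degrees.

∠LBY = 44°

1. ∠LSY = 89°  [linear pair at S on LB]
2. ∠SLY = 79°  [△YLS]
3. ∠BLY = 79°  [S on ray LB]
4. ∠LBY = 44°  [△YLB]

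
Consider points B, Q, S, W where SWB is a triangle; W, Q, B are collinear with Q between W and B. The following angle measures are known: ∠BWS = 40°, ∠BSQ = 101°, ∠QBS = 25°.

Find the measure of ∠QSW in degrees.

∠QSW = 14°

1. ∠QWS = 40°  [Q on ray WB]
2. ∠BQS = 54°  [△SQB]
3. ∠SQW = 126°  [linear pair at Q on WB]
4. ∠QSW = 14°  [△SWQ]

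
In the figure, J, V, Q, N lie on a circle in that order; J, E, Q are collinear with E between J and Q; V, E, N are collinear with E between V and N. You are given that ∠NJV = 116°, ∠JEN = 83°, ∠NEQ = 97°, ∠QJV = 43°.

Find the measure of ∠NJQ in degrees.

1. ∠NQV = 64°  [cyclic JVQN, opposite ∠J+∠Q]
2. ∠QNV = 43°  [same arc VQ]
3. ∠NVQ = 73°  [△VQN]
4. ∠NJQ = 73°  [same arc QN]

∠NJQ = 73°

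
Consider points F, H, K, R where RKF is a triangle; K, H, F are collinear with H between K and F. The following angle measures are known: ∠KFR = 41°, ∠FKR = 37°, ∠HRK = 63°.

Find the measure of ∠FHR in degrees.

∠FHR = 100°

1. ∠HKR = 37°  [H on ray KF]
2. ∠KHR = 80°  [△RKH]
3. ∠FHR = 100°  [linear pair at H on KF]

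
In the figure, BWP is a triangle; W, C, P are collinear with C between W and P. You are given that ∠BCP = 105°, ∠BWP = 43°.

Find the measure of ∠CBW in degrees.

1. ∠BCW = 75°  [linear pair at C on WP]
2. ∠BWC = 43°  [C on ray WP]
3. ∠CBW = 62°  [△BWC]

∠CBW = 62°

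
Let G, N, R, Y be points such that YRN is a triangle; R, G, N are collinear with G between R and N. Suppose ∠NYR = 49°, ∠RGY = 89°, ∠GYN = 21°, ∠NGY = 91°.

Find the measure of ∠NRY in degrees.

∠NRY = 63°

1. ∠GNY = 68°  [△YGN]
2. ∠RNY = 68°  [G on ray NR]
3. ∠NRY = 63°  [△YRN]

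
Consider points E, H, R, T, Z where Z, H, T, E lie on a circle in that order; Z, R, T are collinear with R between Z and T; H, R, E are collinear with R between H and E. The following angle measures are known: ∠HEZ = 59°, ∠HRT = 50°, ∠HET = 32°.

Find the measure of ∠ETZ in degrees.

1. ∠ERZ = 50°  [vertical angles at R]
2. ∠ERT = 130°  [linear pair at R on ZT]
3. ∠ETZ = 18°  [△TRE]

∠ETZ = 18°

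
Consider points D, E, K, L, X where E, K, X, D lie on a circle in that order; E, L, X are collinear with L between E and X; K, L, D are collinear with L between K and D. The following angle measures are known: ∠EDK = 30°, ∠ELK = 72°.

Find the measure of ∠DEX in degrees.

1. ∠EXK = 30°  [same arc EK]
2. ∠KLX = 108°  [linear pair at L on EX]
3. ∠DKX = 42°  [△KLX]
4. ∠DEX = 42°  [same arc XD]

∠DEX = 42°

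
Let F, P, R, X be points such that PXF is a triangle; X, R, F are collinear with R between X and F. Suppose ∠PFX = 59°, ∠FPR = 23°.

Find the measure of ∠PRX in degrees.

1. ∠PFR = 59°  [R on ray FX]
2. ∠FRP = 98°  [△PRF]
3. ∠PRX = 82°  [linear pair at R on XF]

∠PRX = 82°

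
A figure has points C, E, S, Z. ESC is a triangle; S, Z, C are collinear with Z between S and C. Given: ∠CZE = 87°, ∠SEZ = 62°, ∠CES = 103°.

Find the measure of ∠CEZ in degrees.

1. ∠EZS = 93°  [linear pair at Z on SC]
2. ∠ESZ = 25°  [△ESZ]
3. ∠CSE = 25°  [Z on ray SC]
4. ∠ECS = 52°  [△ESC]
5. ∠ECZ = 52°  [Z on ray CS]
6. ∠CEZ = 41°  [△EZC]

∠CEZ = 41°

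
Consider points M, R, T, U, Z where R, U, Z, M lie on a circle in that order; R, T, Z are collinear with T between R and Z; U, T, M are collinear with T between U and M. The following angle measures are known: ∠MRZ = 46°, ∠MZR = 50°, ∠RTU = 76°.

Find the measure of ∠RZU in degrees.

∠RZU = 30°

1. ∠MUZ = 46°  [same arc ZM]
2. ∠UTZ = 104°  [linear pair at T on RZ]
3. ∠RZU = 30°  [△UTZ]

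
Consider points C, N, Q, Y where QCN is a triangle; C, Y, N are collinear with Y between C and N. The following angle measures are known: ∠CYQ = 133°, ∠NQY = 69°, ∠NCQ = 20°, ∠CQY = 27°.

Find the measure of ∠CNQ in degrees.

∠CNQ = 64°

1. ∠NYQ = 47°  [linear pair at Y on CN]
2. ∠QNY = 64°  [△QYN]
3. ∠CNQ = 64°  [Y on ray NC]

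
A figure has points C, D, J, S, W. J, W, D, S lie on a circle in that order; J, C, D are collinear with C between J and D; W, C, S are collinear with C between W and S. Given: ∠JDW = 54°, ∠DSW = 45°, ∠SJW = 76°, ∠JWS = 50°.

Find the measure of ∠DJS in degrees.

∠DJS = 31°

1. ∠SDW = 104°  [cyclic JWDS, opposite ∠J+∠D]
2. ∠DWS = 31°  [△WDS]
3. ∠DJS = 31°  [same arc DS]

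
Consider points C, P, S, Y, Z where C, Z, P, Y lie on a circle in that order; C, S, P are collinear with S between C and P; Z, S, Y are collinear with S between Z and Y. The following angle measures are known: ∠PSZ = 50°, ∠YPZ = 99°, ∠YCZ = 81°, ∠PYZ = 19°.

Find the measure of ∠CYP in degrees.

1. ∠CSY = 50°  [vertical angles at S]
2. ∠PZY = 62°  [△ZPY]
3. ∠PSY = 130°  [linear pair at S on CP]
4. ∠PCY = 62°  [same arc PY]
5. ∠CPY = 31°  [△PSY]
6. ∠CYP = 87°  [△CPY]

∠CYP = 87°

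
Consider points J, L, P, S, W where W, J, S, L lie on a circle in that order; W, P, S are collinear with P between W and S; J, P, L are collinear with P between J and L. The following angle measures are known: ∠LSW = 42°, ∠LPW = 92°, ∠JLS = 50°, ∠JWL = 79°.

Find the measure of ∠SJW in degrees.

1. ∠LJW = 42°  [same arc WL]
2. ∠JWS = 50°  [same arc JS]
3. ∠JLW = 59°  [△WJL]
4. ∠JSW = 59°  [same arc WJ]
5. ∠SJW = 71°  [△WJS]

∠SJW = 71°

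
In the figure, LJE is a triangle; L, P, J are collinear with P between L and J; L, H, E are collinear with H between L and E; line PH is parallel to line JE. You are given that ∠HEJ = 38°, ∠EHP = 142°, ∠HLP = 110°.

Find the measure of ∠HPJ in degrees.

∠HPJ = 148°

1. ∠LHP = 38°  [linear pair at H on LE]
2. ∠HPL = 32°  [△LPH]
3. ∠HPJ = 148°  [linear pair at P on LJ]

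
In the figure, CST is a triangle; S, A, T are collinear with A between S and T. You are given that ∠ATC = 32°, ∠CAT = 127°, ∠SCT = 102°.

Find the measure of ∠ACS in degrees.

∠ACS = 81°

1. ∠CTS = 32°  [A on ray TS]
2. ∠CAS = 53°  [linear pair at A on ST]
3. ∠CST = 46°  [△CST]
4. ∠ASC = 46°  [A on ray ST]
5. ∠ACS = 81°  [△CSA]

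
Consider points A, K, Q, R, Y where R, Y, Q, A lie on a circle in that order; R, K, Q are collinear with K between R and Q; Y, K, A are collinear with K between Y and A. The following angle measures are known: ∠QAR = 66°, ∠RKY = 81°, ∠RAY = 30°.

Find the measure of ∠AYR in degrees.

∠AYR = 63°

1. ∠QYR = 114°  [cyclic RYQA, opposite ∠Y+∠A]
2. ∠RQY = 30°  [same arc RY]
3. ∠QRY = 36°  [△RYQ]
4. ∠AYR = 63°  [△RKY]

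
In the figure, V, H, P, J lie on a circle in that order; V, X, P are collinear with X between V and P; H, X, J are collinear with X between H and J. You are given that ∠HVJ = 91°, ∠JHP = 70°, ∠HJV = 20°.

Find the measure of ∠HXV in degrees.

1. ∠HPJ = 89°  [cyclic VHPJ, opposite ∠V+∠P]
2. ∠JHV = 69°  [△VHJ]
3. ∠HJP = 21°  [△HPJ]
4. ∠HVP = 21°  [same arc HP]
5. ∠HXV = 90°  [△VXH]

∠HXV = 90°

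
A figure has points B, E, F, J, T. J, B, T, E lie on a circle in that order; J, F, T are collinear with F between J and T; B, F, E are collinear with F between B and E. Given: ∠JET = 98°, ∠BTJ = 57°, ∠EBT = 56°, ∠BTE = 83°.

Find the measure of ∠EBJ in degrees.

1. ∠BEJ = 57°  [same arc JB]
2. ∠BJE = 97°  [cyclic JBTE, opposite ∠J+∠T]
3. ∠EBJ = 26°  [△JBE]

∠EBJ = 26°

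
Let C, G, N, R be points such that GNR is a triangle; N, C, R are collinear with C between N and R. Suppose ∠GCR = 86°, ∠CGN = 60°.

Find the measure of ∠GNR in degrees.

1. ∠GCN = 94°  [linear pair at C on NR]
2. ∠CNG = 26°  [△GNC]
3. ∠GNR = 26°  [C on ray NR]

∠GNR = 26°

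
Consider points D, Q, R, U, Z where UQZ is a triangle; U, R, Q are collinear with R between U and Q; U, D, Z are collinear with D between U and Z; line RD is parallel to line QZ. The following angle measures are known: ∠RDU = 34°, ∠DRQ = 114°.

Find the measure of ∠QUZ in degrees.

∠QUZ = 80°

1. ∠DRU = 66°  [linear pair at R on UQ]
2. ∠DUR = 80°  [△URD]
3. ∠QUZ = 80°  [R on UQ, D on UZ]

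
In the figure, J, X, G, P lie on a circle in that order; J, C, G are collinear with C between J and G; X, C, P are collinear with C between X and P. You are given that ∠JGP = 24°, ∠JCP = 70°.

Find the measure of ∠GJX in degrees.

1. ∠JXP = 24°  [same arc JP]
2. ∠GCX = 70°  [vertical angles at C]
3. ∠JCX = 110°  [linear pair at C on JG]
4. ∠GJX = 46°  [△JCX]

∠GJX = 46°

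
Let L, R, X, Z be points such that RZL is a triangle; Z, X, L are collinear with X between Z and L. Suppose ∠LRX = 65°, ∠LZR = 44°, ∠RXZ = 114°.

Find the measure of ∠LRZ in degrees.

1. ∠LXR = 66°  [linear pair at X on ZL]
2. ∠RLX = 49°  [△RXL]
3. ∠RLZ = 49°  [X on ray LZ]
4. ∠LRZ = 87°  [△RZL]

∠LRZ = 87°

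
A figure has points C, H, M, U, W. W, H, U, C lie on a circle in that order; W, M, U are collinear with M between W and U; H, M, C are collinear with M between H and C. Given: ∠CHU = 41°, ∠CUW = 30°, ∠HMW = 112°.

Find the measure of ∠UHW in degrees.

1. ∠CWU = 41°  [same arc UC]
2. ∠UCW = 109°  [△WUC]
3. ∠UHW = 71°  [cyclic WHUC, opposite ∠H+∠C]

∠UHW = 71°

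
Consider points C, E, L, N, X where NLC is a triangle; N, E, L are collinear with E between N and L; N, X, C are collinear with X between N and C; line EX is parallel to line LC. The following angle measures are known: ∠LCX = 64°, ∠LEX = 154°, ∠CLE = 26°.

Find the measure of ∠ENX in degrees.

∠ENX = 90°

1. ∠LCN = 64°  [X on ray CN]
2. ∠NEX = 26°  [linear pair at E on NL]
3. ∠EXN = 64°  [EX∥LC, corresponding at X]
4. ∠ENX = 90°  [△NEX]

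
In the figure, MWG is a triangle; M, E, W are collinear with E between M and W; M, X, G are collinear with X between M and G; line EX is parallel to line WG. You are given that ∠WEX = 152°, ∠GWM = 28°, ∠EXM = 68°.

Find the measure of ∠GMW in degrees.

∠GMW = 84°

1. ∠MEX = 28°  [linear pair at E on MW]
2. ∠EMX = 84°  [△MEX]
3. ∠GMW = 84°  [E on MW, X on MG]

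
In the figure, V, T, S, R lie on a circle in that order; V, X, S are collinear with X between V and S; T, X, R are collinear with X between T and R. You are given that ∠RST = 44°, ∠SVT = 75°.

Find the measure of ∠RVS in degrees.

∠RVS = 61°

1. ∠SRT = 75°  [same arc TS]
2. ∠RTS = 61°  [△TSR]
3. ∠RVS = 61°  [same arc SR]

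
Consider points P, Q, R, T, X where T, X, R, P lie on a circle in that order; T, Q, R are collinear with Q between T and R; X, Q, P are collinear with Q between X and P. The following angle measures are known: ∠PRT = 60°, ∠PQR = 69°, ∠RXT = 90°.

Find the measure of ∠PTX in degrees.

1. ∠PXT = 60°  [same arc TP]
2. ∠PQT = 111°  [linear pair at Q on TR]
3. ∠RPT = 90°  [cyclic TXRP, opposite ∠X+∠P]
4. ∠PTR = 30°  [△TRP]
5. ∠TPX = 39°  [△TQP]
6. ∠PTX = 81°  [△TXP]

∠PTX = 81°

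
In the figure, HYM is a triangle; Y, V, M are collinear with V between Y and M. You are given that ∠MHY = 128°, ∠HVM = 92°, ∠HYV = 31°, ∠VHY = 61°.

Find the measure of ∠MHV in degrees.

∠MHV = 67°

1. ∠HYM = 31°  [V on ray YM]
2. ∠HMY = 21°  [△HYM]
3. ∠HMV = 21°  [V on ray MY]
4. ∠MHV = 67°  [△HVM]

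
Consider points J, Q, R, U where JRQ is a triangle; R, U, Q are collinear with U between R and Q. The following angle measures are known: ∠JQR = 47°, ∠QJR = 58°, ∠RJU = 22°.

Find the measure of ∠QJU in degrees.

1. ∠JRQ = 75°  [△JRQ]
2. ∠JQU = 47°  [U on ray QR]
3. ∠JRU = 75°  [U on ray RQ]
4. ∠JUR = 83°  [△JRU]
5. ∠JUQ = 97°  [linear pair at U on RQ]
6. ∠QJU = 36°  [△JUQ]

∠QJU = 36°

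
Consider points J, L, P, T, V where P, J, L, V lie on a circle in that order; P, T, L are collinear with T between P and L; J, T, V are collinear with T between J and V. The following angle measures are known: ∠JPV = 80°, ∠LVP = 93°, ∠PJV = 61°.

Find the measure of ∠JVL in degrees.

∠JVL = 54°

1. ∠JVP = 39°  [△PJV]
2. ∠LJP = 87°  [cyclic PJLV, opposite ∠J+∠V]
3. ∠JLP = 39°  [same arc PJ]
4. ∠JPL = 54°  [△PJL]
5. ∠JVL = 54°  [same arc JL]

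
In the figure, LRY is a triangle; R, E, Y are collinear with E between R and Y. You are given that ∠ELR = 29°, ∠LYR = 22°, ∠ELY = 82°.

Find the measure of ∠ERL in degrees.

∠ERL = 47°

1. ∠EYL = 22°  [E on ray YR]
2. ∠LEY = 76°  [△LEY]
3. ∠LER = 104°  [linear pair at E on RY]
4. ∠ERL = 47°  [△LRE]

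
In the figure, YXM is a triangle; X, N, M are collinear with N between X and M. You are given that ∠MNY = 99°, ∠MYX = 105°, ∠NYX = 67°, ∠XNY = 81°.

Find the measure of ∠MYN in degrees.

1. ∠NXY = 32°  [△YXN]
2. ∠MXY = 32°  [N on ray XM]
3. ∠XMY = 43°  [△YXM]
4. ∠NMY = 43°  [N on ray MX]
5. ∠MYN = 38°  [△YNM]

∠MYN = 38°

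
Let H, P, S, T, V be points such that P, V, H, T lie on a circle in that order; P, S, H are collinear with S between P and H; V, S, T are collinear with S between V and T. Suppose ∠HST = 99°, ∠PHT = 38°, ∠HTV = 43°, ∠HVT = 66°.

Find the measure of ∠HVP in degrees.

∠HVP = 104°

1. ∠HPT = 66°  [same arc HT]
2. ∠HTP = 76°  [△PHT]
3. ∠HVP = 104°  [cyclic PVHT, opposite ∠V+∠T]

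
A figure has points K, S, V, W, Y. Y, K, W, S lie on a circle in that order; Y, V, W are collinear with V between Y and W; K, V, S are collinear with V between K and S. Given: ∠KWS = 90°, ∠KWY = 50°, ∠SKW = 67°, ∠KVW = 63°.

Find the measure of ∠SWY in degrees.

1. ∠KYS = 90°  [cyclic YKWS, opposite ∠Y+∠W]
2. ∠KSY = 50°  [same arc YK]
3. ∠SKY = 40°  [△YKS]
4. ∠SWY = 40°  [same arc YS]

∠SWY = 40°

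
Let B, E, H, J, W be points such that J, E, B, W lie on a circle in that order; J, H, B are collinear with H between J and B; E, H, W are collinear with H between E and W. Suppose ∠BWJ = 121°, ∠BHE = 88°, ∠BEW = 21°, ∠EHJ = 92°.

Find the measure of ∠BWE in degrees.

∠BWE = 50°

1. ∠BJW = 21°  [same arc BW]
2. ∠BHW = 92°  [vertical angles at H]
3. ∠JBW = 38°  [△JBW]
4. ∠BWE = 50°  [△BHW]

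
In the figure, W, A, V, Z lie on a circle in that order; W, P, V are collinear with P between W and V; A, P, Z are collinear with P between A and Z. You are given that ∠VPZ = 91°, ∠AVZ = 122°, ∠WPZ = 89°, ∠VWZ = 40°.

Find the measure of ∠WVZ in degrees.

∠WVZ = 71°

1. ∠AWZ = 58°  [cyclic WAVZ, opposite ∠W+∠V]
2. ∠AZW = 51°  [△WPZ]
3. ∠WAZ = 71°  [△WAZ]
4. ∠WVZ = 71°  [same arc WZ]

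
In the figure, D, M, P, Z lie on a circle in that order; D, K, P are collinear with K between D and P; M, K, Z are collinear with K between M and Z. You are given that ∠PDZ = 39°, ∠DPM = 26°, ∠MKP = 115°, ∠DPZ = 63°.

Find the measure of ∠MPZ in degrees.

∠MPZ = 89°

1. ∠DZM = 26°  [same arc DM]
2. ∠DMZ = 63°  [same arc DZ]
3. ∠MDZ = 91°  [△DMZ]
4. ∠MPZ = 89°  [cyclic DMPZ, opposite ∠D+∠P]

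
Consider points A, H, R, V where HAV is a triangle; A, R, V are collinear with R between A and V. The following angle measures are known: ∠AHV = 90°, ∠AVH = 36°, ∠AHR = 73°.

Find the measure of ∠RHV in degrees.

1. ∠HAV = 54°  [△HAV]
2. ∠HVR = 36°  [R on ray VA]
3. ∠HAR = 54°  [R on ray AV]
4. ∠ARH = 53°  [△HAR]
5. ∠HRV = 127°  [linear pair at R on AV]
6. ∠RHV = 17°  [△HRV]

∠RHV = 17°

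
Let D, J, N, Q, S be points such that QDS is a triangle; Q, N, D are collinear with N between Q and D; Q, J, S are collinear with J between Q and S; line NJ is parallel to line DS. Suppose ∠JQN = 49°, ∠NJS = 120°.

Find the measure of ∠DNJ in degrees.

∠DNJ = 109°

1. ∠NJQ = 60°  [linear pair at J on QS]
2. ∠JNQ = 71°  [△QNJ]
3. ∠DNJ = 109°  [linear pair at N on QD]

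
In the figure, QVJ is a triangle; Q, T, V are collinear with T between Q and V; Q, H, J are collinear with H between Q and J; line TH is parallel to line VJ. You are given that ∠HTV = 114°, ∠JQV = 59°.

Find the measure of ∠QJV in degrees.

∠QJV = 55°

1. ∠HTQ = 66°  [linear pair at T on QV]
2. ∠HQT = 59°  [T on QV, H on QJ]
3. ∠QHT = 55°  [△QTH]
4. ∠QJV = 55°  [TH∥VJ, corresponding at H]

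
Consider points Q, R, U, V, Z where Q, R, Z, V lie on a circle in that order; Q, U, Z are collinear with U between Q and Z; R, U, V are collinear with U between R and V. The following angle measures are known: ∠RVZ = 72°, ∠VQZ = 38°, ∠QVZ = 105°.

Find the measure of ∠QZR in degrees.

∠QZR = 33°

1. ∠RQZ = 72°  [same arc RZ]
2. ∠QRZ = 75°  [cyclic QRZV, opposite ∠R+∠V]
3. ∠QZR = 33°  [△QRZ]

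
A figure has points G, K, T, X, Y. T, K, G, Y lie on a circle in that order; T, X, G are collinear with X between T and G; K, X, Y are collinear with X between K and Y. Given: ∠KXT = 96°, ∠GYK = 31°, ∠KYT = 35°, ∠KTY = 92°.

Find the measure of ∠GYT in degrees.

1. ∠GTK = 31°  [same arc KG]
2. ∠KGT = 35°  [same arc TK]
3. ∠GKT = 114°  [△TKG]
4. ∠GYT = 66°  [cyclic TKGY, opposite ∠K+∠Y]

∠GYT = 66°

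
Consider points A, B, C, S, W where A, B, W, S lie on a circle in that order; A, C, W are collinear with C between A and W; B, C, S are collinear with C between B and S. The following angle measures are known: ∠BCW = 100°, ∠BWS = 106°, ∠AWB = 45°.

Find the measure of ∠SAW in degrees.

1. ∠ACS = 100°  [vertical angles at C]
2. ∠ASB = 45°  [same arc AB]
3. ∠SAW = 35°  [△ACS]

∠SAW = 35°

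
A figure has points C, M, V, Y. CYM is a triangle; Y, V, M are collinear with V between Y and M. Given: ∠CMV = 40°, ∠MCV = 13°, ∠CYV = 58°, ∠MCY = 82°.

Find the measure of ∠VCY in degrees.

∠VCY = 69°

1. ∠CVM = 127°  [△CVM]
2. ∠CVY = 53°  [linear pair at V on YM]
3. ∠VCY = 69°  [△CYV]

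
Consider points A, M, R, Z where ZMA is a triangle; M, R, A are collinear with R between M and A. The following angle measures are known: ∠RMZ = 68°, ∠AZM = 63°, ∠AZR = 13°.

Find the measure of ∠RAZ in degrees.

1. ∠AMZ = 68°  [R on ray MA]
2. ∠MAZ = 49°  [△ZMA]
3. ∠RAZ = 49°  [R on ray AM]

∠RAZ = 49°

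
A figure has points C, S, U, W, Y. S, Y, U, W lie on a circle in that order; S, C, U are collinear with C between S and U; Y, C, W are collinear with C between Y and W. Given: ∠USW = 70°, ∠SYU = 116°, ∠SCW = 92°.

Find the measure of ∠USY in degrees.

∠USY = 46°

1. ∠UYW = 70°  [same arc UW]
2. ∠UCY = 92°  [vertical angles at C]
3. ∠SUY = 18°  [△YCU]
4. ∠USY = 46°  [△SYU]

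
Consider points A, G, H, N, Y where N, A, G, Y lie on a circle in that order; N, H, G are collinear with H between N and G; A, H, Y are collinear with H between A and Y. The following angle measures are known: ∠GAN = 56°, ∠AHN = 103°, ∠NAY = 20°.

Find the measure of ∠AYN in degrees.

∠AYN = 67°

1. ∠GYN = 124°  [cyclic NAGY, opposite ∠A+∠Y]
2. ∠GHY = 103°  [vertical angles at H]
3. ∠NGY = 20°  [same arc NY]
4. ∠GNY = 36°  [△NGY]
5. ∠NHY = 77°  [linear pair at H on NG]
6. ∠AYN = 67°  [△NHY]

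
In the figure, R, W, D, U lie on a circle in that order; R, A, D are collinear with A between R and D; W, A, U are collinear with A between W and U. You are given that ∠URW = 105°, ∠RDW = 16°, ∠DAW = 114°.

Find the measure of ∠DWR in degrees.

∠DWR = 109°

1. ∠RUW = 16°  [same arc RW]
2. ∠RAW = 66°  [linear pair at A on RD]
3. ∠RWU = 59°  [△RWU]
4. ∠DRW = 55°  [△RAW]
5. ∠DWR = 109°  [△RWD]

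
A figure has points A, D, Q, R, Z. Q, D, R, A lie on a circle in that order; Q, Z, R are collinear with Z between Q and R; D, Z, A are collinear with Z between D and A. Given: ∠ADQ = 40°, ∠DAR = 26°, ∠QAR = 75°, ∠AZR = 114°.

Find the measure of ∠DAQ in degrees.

1. ∠ARQ = 40°  [same arc QA]
2. ∠AQR = 65°  [△QRA]
3. ∠AZQ = 66°  [linear pair at Z on QR]
4. ∠DAQ = 49°  [△QZA]

∠DAQ = 49°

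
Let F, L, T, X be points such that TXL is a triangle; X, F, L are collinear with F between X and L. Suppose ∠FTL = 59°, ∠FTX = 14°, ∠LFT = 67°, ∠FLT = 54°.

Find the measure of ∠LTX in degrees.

1. ∠TFX = 113°  [linear pair at F on XL]
2. ∠TLX = 54°  [F on ray LX]
3. ∠FXT = 53°  [△TXF]
4. ∠LXT = 53°  [F on ray XL]
5. ∠LTX = 73°  [△TXL]

∠LTX = 73°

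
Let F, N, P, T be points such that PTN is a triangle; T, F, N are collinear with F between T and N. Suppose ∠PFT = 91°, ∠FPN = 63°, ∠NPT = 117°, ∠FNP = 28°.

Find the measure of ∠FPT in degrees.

1. ∠PNT = 28°  [F on ray NT]
2. ∠NTP = 35°  [△PTN]
3. ∠FTP = 35°  [F on ray TN]
4. ∠FPT = 54°  [△PTF]

∠FPT = 54°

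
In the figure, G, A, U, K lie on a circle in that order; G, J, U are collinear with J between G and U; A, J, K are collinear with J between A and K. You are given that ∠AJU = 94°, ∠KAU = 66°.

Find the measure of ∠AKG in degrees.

∠AKG = 20°

1. ∠GJK = 94°  [vertical angles at J]
2. ∠KGU = 66°  [same arc UK]
3. ∠AKG = 20°  [△GJK]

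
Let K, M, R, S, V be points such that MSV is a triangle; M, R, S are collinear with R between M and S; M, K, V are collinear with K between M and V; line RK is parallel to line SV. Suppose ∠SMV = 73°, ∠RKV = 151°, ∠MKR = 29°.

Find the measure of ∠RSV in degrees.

1. ∠KMR = 73°  [R on MS, K on MV]
2. ∠KRM = 78°  [△MRK]
3. ∠KRS = 102°  [linear pair at R on MS]
4. ∠RSV = 78°  [RK∥SV, co-interior at S–R]

∠RSV = 78°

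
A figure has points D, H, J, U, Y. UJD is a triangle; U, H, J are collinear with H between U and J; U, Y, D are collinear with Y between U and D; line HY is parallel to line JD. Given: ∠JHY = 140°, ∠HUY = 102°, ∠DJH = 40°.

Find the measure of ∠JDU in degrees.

∠JDU = 38°

1. ∠UHY = 40°  [linear pair at H on UJ]
2. ∠HYU = 38°  [△UHY]
3. ∠JDU = 38°  [HY∥JD, corresponding at Y]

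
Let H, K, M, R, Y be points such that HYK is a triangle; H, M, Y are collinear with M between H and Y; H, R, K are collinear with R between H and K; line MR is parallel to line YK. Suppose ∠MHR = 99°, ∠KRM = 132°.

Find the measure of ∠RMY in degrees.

∠RMY = 147°

1. ∠HRM = 48°  [linear pair at R on HK]
2. ∠HMR = 33°  [△HMR]
3. ∠RMY = 147°  [linear pair at M on HY]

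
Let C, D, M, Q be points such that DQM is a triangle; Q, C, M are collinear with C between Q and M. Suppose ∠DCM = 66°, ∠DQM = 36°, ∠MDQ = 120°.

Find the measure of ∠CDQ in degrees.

∠CDQ = 30°

1. ∠DCQ = 114°  [linear pair at C on QM]
2. ∠CQD = 36°  [C on ray QM]
3. ∠CDQ = 30°  [△DQC]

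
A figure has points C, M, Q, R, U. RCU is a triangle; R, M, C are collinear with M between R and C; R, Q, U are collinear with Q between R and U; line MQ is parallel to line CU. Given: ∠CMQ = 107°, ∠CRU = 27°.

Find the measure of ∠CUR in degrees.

∠CUR = 80°

1. ∠QMR = 73°  [linear pair at M on RC]
2. ∠MRQ = 27°  [M on RC, Q on RU]
3. ∠MQR = 80°  [△RMQ]
4. ∠CUR = 80°  [MQ∥CU, corresponding at Q]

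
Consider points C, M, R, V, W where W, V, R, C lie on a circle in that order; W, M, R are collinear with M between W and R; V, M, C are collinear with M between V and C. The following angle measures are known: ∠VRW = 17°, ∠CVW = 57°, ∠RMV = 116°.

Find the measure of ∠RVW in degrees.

∠RVW = 104°

1. ∠VCW = 17°  [same arc WV]
2. ∠CRW = 57°  [same arc WC]
3. ∠CMW = 116°  [vertical angles at M]
4. ∠CWR = 47°  [△WMC]
5. ∠RCW = 76°  [△WRC]
6. ∠RVW = 104°  [cyclic WVRC, opposite ∠V+∠C]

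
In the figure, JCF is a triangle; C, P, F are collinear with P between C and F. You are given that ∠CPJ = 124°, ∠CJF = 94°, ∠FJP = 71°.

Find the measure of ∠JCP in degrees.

∠JCP = 33°

1. ∠FPJ = 56°  [linear pair at P on CF]
2. ∠JFP = 53°  [△JPF]
3. ∠CFJ = 53°  [P on ray FC]
4. ∠FCJ = 33°  [△JCF]
5. ∠JCP = 33°  [P on ray CF]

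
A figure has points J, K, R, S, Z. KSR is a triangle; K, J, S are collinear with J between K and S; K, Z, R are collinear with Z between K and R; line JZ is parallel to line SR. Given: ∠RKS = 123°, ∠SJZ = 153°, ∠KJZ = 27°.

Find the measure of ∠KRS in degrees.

1. ∠JKZ = 123°  [J on KS, Z on KR]
2. ∠JZK = 30°  [△KJZ]
3. ∠KRS = 30°  [JZ∥SR, corresponding at Z]

∠KRS = 30°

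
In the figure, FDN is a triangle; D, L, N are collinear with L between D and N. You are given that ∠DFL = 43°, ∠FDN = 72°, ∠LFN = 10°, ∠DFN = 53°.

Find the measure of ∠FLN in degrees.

1. ∠DNF = 55°  [△FDN]
2. ∠FNL = 55°  [L on ray ND]
3. ∠FLN = 115°  [△FLN]

∠FLN = 115°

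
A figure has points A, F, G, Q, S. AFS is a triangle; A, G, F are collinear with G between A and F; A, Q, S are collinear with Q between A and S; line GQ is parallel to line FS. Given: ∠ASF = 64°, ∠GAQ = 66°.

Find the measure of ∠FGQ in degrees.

∠FGQ = 130°

1. ∠AQG = 64°  [GQ∥FS, corresponding at Q]
2. ∠AGQ = 50°  [△AGQ]
3. ∠FGQ = 130°  [linear pair at G on AF]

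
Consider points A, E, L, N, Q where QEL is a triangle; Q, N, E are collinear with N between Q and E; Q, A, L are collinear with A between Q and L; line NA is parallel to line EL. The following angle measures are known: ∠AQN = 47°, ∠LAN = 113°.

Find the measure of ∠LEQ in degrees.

∠LEQ = 66°

1. ∠NAQ = 67°  [linear pair at A on QL]
2. ∠ANQ = 66°  [△QNA]
3. ∠LEQ = 66°  [NA∥EL, corresponding at N]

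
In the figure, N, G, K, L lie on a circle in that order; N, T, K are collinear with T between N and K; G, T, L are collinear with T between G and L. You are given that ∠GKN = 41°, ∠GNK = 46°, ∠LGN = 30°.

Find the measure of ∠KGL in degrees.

1. ∠GTN = 104°  [△NTG]
2. ∠GTK = 76°  [linear pair at T on NK]
3. ∠KGL = 63°  [△GTK]

∠KGL = 63°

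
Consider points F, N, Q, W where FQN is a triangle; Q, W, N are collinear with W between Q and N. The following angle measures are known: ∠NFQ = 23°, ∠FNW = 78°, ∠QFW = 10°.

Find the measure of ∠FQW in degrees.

∠FQW = 79°

1. ∠FNQ = 78°  [W on ray NQ]
2. ∠FQN = 79°  [△FQN]
3. ∠FQW = 79°  [W on ray QN]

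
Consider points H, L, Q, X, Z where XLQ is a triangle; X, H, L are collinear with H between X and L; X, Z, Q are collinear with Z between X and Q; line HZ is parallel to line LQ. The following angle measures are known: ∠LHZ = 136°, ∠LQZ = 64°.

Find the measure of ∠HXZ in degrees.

∠HXZ = 72°

1. ∠XHZ = 44°  [linear pair at H on XL]
2. ∠LQX = 64°  [Z on ray QX]
3. ∠QLX = 44°  [HZ∥LQ, corresponding at H]
4. ∠LXQ = 72°  [△XLQ]
5. ∠HXZ = 72°  [H on XL, Z on XQ]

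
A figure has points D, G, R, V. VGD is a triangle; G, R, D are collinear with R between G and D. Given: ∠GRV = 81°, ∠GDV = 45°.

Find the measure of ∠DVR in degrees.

∠DVR = 36°

1. ∠DRV = 99°  [linear pair at R on GD]
2. ∠RDV = 45°  [R on ray DG]
3. ∠DVR = 36°  [△VRD]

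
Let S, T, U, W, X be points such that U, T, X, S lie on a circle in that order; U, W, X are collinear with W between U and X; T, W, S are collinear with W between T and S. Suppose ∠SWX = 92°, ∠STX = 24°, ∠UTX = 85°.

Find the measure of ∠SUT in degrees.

1. ∠SWU = 88°  [linear pair at W on UX]
2. ∠SUX = 24°  [same arc XS]
3. ∠USX = 95°  [cyclic UTXS, opposite ∠T+∠S]
4. ∠TSU = 68°  [△UWS]
5. ∠SXU = 61°  [△UXS]
6. ∠STU = 61°  [same arc US]
7. ∠SUT = 51°  [△UTS]

∠SUT = 51°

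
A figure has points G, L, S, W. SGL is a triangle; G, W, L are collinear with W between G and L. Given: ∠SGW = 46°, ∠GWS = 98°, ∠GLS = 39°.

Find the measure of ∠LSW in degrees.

1. ∠LWS = 82°  [linear pair at W on GL]
2. ∠SLW = 39°  [W on ray LG]
3. ∠LSW = 59°  [△SWL]

∠LSW = 59°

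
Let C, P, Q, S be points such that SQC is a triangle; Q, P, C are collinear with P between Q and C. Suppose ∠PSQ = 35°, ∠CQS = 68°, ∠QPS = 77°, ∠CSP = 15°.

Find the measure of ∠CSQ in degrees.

∠CSQ = 50°

1. ∠CPS = 103°  [linear pair at P on QC]
2. ∠PCS = 62°  [△SPC]
3. ∠QCS = 62°  [P on ray CQ]
4. ∠CSQ = 50°  [△SQC]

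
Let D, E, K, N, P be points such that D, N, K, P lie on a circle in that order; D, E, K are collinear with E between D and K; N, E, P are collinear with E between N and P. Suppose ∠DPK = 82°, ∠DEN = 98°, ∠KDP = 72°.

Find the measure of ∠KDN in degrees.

∠KDN = 56°

1. ∠DKP = 26°  [△DKP]
2. ∠DNP = 26°  [same arc DP]
3. ∠KDN = 56°  [△DEN]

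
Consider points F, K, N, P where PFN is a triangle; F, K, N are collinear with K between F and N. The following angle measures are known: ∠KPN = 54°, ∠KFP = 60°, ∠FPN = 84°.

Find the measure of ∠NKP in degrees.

∠NKP = 90°

1. ∠NFP = 60°  [K on ray FN]
2. ∠FNP = 36°  [△PFN]
3. ∠KNP = 36°  [K on ray NF]
4. ∠NKP = 90°  [△PKN]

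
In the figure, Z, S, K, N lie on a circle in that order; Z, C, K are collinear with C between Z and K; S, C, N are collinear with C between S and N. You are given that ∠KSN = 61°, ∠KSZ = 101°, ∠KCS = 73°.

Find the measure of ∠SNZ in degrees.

∠SNZ = 46°

1. ∠KZN = 61°  [same arc KN]
2. ∠NCZ = 73°  [vertical angles at C]
3. ∠SNZ = 46°  [△ZCN]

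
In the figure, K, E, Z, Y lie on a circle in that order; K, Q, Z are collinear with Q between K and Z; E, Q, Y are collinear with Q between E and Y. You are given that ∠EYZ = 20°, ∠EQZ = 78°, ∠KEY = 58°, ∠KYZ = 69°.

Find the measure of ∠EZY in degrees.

1. ∠KZY = 58°  [same arc KY]
2. ∠YKZ = 53°  [△KZY]
3. ∠YEZ = 53°  [same arc ZY]
4. ∠EZY = 107°  [△EZY]

∠EZY = 107°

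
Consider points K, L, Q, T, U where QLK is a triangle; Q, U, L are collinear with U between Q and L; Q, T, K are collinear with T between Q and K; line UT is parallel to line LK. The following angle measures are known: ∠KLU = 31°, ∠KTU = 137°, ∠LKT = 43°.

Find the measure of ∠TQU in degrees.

1. ∠KLQ = 31°  [U on ray LQ]
2. ∠QTU = 43°  [linear pair at T on QK]
3. ∠QUT = 31°  [UT∥LK, corresponding at U]
4. ∠TQU = 106°  [△QUT]

∠TQU = 106°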